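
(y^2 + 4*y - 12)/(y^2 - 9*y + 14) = (y + 6)/(y - 7)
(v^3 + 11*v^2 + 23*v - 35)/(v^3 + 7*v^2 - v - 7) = (v + 5)/(v + 1)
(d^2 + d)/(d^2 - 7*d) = (d + 1)/(d - 7)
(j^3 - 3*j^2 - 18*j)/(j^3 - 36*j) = (j + 3)/(j + 6)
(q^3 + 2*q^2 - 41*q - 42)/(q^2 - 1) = (q^2 + q - 42)/(q - 1)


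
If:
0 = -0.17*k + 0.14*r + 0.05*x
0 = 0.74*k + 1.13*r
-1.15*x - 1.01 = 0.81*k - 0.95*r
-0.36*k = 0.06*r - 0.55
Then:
No Solution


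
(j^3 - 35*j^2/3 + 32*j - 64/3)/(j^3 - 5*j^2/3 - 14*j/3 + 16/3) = (j - 8)/(j + 2)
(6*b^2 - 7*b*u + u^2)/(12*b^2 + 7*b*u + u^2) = (6*b^2 - 7*b*u + u^2)/(12*b^2 + 7*b*u + u^2)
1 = 1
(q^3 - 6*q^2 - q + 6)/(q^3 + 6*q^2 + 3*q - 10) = (q^2 - 5*q - 6)/(q^2 + 7*q + 10)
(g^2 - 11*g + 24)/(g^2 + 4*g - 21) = (g - 8)/(g + 7)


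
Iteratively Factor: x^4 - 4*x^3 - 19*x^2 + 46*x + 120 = (x - 4)*(x^3 - 19*x - 30) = (x - 4)*(x + 3)*(x^2 - 3*x - 10) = (x - 5)*(x - 4)*(x + 3)*(x + 2)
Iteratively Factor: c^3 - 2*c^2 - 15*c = (c)*(c^2 - 2*c - 15) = c*(c - 5)*(c + 3)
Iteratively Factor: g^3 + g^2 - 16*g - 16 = (g + 4)*(g^2 - 3*g - 4) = (g + 1)*(g + 4)*(g - 4)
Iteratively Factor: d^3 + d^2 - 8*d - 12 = (d + 2)*(d^2 - d - 6) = (d - 3)*(d + 2)*(d + 2)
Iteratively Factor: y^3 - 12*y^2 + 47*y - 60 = (y - 5)*(y^2 - 7*y + 12) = (y - 5)*(y - 3)*(y - 4)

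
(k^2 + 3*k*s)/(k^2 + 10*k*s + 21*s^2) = k/(k + 7*s)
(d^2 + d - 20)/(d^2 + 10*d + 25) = (d - 4)/(d + 5)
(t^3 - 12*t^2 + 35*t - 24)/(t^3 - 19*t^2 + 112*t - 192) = (t - 1)/(t - 8)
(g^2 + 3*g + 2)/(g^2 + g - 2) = (g + 1)/(g - 1)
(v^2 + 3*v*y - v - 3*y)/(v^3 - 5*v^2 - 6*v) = (-v^2 - 3*v*y + v + 3*y)/(v*(-v^2 + 5*v + 6))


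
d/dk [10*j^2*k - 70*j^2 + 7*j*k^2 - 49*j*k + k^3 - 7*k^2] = 10*j^2 + 14*j*k - 49*j + 3*k^2 - 14*k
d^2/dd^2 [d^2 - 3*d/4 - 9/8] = 2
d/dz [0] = 0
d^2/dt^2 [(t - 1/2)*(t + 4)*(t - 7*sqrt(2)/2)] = 6*t - 7*sqrt(2) + 7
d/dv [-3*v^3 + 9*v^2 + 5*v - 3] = -9*v^2 + 18*v + 5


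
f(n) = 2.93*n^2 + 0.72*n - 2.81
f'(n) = 5.86*n + 0.72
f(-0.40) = -2.63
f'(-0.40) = -1.62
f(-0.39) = -2.65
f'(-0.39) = -1.57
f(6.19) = 113.91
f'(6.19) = 36.99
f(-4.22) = 46.33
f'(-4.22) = -24.01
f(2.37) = 15.35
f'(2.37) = 14.61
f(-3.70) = 34.64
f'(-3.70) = -20.96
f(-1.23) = 0.74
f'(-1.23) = -6.49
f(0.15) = -2.64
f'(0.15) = 1.60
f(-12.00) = 410.47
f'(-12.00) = -69.60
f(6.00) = 106.99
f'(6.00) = 35.88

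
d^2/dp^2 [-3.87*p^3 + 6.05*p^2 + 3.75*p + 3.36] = 12.1 - 23.22*p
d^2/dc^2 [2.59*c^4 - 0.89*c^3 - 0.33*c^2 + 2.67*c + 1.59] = 31.08*c^2 - 5.34*c - 0.66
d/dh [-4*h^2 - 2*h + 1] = -8*h - 2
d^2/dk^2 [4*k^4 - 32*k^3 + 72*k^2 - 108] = 48*k^2 - 192*k + 144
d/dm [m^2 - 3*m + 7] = 2*m - 3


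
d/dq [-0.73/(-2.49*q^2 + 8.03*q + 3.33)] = (5.8619 - 3.6354*q)/(-2.49*q^2 + 8.03*q + 3.33)^2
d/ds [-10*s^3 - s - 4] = -30*s^2 - 1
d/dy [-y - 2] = -1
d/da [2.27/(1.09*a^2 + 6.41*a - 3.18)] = (-4.9486*a - 14.5507)/(1.09*a^2 + 6.41*a - 3.18)^2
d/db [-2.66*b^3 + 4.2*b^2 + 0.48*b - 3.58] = -7.98*b^2 + 8.4*b + 0.48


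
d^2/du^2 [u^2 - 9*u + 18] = 2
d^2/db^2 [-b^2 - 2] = -2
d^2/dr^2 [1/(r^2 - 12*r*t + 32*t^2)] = 2*(-r^2 + 12*r*t - 32*t^2 + 4*(r - 6*t)^2)/(r^2 - 12*r*t + 32*t^2)^3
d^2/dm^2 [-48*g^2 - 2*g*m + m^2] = 2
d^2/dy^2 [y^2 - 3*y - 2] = 2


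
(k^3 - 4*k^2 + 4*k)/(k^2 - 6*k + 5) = k*(k^2 - 4*k + 4)/(k^2 - 6*k + 5)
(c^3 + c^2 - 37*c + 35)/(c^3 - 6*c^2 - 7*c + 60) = (c^2 + 6*c - 7)/(c^2 - c - 12)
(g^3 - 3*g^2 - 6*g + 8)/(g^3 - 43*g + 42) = (g^2 - 2*g - 8)/(g^2 + g - 42)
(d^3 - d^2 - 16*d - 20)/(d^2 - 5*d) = d + 4 + 4/d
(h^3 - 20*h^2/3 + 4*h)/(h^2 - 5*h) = (h^2 - 20*h/3 + 4)/(h - 5)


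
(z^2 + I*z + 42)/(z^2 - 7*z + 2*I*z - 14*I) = (z^2 + I*z + 42)/(z^2 + z*(-7 + 2*I) - 14*I)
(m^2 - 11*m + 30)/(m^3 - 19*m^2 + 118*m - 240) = 1/(m - 8)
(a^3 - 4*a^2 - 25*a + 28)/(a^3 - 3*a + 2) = (a^2 - 3*a - 28)/(a^2 + a - 2)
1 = 1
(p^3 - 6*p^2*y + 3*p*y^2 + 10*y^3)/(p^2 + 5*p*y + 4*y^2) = (p^2 - 7*p*y + 10*y^2)/(p + 4*y)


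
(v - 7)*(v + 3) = v^2 - 4*v - 21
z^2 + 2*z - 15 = (z - 3)*(z + 5)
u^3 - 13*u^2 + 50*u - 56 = (u - 7)*(u - 4)*(u - 2)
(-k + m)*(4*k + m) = -4*k^2 + 3*k*m + m^2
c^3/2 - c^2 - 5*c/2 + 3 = (c/2 + 1)*(c - 3)*(c - 1)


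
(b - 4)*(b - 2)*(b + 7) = b^3 + b^2 - 34*b + 56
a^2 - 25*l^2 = (a - 5*l)*(a + 5*l)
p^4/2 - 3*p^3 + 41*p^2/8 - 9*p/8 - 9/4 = (p/2 + 1/4)*(p - 3)*(p - 2)*(p - 3/2)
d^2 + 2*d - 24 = (d - 4)*(d + 6)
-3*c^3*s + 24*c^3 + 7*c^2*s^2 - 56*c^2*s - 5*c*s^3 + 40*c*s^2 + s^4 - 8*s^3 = (-3*c + s)*(-c + s)^2*(s - 8)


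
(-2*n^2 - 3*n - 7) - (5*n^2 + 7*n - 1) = -7*n^2 - 10*n - 6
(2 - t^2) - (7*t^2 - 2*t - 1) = -8*t^2 + 2*t + 3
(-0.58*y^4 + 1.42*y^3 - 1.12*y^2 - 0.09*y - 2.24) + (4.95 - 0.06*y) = -0.58*y^4 + 1.42*y^3 - 1.12*y^2 - 0.15*y + 2.71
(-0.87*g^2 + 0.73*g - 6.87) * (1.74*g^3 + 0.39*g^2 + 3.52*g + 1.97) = -1.5138*g^5 + 0.9309*g^4 - 14.7315*g^3 - 1.8236*g^2 - 22.7443*g - 13.5339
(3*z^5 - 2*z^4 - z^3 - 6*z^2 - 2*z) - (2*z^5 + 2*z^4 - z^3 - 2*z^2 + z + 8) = z^5 - 4*z^4 - 4*z^2 - 3*z - 8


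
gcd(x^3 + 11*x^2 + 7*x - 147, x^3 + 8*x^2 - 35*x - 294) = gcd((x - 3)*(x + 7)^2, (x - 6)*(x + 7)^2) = x^2 + 14*x + 49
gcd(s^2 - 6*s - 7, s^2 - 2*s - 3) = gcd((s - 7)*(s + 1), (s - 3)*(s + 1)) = s + 1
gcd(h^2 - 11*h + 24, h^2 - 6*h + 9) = h - 3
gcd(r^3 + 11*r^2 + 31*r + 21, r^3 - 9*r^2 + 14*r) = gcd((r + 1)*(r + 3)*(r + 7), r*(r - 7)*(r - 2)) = 1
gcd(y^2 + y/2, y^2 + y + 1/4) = y + 1/2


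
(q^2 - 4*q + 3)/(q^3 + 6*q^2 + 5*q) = (q^2 - 4*q + 3)/(q*(q^2 + 6*q + 5))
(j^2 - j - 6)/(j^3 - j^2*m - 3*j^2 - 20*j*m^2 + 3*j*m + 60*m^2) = (j + 2)/(j^2 - j*m - 20*m^2)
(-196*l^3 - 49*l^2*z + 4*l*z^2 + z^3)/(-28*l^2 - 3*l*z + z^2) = 7*l + z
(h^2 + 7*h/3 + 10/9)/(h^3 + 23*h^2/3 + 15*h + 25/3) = (h + 2/3)/(h^2 + 6*h + 5)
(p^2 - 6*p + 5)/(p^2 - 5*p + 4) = (p - 5)/(p - 4)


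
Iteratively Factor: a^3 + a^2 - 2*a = (a + 2)*(a^2 - a) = (a - 1)*(a + 2)*(a)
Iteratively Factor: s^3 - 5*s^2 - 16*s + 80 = (s - 4)*(s^2 - s - 20) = (s - 4)*(s + 4)*(s - 5)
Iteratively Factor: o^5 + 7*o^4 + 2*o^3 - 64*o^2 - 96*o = (o + 2)*(o^4 + 5*o^3 - 8*o^2 - 48*o) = (o + 2)*(o + 4)*(o^3 + o^2 - 12*o) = (o - 3)*(o + 2)*(o + 4)*(o^2 + 4*o) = (o - 3)*(o + 2)*(o + 4)^2*(o)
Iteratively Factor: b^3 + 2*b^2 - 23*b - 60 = (b - 5)*(b^2 + 7*b + 12) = (b - 5)*(b + 4)*(b + 3)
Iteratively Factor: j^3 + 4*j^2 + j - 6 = (j + 2)*(j^2 + 2*j - 3) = (j - 1)*(j + 2)*(j + 3)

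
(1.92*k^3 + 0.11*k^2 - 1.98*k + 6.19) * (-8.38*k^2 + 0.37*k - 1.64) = -16.0896*k^5 - 0.2114*k^4 + 13.4843*k^3 - 52.7852*k^2 + 5.5375*k - 10.1516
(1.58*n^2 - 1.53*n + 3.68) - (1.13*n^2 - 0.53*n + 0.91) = 0.45*n^2 - 1.0*n + 2.77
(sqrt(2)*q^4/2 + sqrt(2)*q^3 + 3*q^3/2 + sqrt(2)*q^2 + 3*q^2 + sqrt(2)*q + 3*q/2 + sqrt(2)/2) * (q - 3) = sqrt(2)*q^5/2 - sqrt(2)*q^4/2 + 3*q^4/2 - 2*sqrt(2)*q^3 - 3*q^3/2 - 15*q^2/2 - 2*sqrt(2)*q^2 - 9*q/2 - 5*sqrt(2)*q/2 - 3*sqrt(2)/2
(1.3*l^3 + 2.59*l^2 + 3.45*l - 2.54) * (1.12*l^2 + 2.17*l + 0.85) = 1.456*l^5 + 5.7218*l^4 + 10.5893*l^3 + 6.8432*l^2 - 2.5793*l - 2.159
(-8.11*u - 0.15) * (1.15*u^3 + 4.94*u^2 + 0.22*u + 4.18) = -9.3265*u^4 - 40.2359*u^3 - 2.5252*u^2 - 33.9328*u - 0.627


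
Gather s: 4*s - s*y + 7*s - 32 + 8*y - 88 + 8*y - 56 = s*(11 - y) + 16*y - 176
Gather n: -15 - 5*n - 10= -5*n - 25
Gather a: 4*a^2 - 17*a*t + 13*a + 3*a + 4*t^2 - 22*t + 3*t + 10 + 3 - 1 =4*a^2 + a*(16 - 17*t) + 4*t^2 - 19*t + 12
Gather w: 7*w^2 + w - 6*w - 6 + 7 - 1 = 7*w^2 - 5*w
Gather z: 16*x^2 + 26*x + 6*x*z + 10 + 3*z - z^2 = 16*x^2 + 26*x - z^2 + z*(6*x + 3) + 10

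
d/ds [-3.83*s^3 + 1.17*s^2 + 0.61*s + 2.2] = -11.49*s^2 + 2.34*s + 0.61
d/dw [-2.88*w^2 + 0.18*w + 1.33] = 0.18 - 5.76*w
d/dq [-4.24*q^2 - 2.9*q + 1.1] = -8.48*q - 2.9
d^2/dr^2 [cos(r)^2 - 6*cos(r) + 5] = 6*cos(r) - 2*cos(2*r)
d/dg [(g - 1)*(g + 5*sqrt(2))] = 2*g - 1 + 5*sqrt(2)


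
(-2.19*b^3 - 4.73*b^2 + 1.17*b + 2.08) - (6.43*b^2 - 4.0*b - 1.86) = -2.19*b^3 - 11.16*b^2 + 5.17*b + 3.94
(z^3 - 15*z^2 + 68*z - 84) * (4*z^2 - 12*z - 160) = 4*z^5 - 72*z^4 + 292*z^3 + 1248*z^2 - 9872*z + 13440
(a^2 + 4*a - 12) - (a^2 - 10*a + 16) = 14*a - 28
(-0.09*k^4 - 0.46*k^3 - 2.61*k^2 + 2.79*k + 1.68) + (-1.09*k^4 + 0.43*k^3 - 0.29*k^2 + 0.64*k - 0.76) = -1.18*k^4 - 0.03*k^3 - 2.9*k^2 + 3.43*k + 0.92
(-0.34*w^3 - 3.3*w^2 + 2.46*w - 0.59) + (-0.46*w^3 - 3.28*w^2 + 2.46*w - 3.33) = -0.8*w^3 - 6.58*w^2 + 4.92*w - 3.92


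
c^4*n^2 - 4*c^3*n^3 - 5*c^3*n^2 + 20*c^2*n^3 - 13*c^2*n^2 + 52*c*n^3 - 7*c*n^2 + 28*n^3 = (c - 7)*(c - 4*n)*(c*n + n)^2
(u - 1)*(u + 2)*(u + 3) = u^3 + 4*u^2 + u - 6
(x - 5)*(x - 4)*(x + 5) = x^3 - 4*x^2 - 25*x + 100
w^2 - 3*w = w*(w - 3)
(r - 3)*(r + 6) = r^2 + 3*r - 18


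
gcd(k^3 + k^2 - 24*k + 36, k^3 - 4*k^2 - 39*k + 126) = k^2 + 3*k - 18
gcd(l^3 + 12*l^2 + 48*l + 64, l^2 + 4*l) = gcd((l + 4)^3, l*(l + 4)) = l + 4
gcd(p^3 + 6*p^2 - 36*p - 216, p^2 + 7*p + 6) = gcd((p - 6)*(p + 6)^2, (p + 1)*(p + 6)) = p + 6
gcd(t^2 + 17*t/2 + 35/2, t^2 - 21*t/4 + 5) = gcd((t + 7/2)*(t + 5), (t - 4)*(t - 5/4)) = 1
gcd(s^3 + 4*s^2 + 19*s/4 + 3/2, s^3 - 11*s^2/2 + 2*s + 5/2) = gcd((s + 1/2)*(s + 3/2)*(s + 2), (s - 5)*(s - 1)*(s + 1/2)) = s + 1/2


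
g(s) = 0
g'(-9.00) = 0.00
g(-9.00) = 0.00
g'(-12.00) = 0.00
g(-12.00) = 0.00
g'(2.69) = 0.00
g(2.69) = 0.00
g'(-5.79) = 0.00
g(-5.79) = 0.00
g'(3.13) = 0.00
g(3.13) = 0.00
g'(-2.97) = 0.00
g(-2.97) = 0.00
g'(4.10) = 0.00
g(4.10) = 0.00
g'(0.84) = 0.00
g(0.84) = 0.00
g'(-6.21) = 0.00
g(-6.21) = 0.00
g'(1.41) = 0.00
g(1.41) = 0.00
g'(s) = 0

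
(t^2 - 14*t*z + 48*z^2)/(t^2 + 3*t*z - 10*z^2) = (t^2 - 14*t*z + 48*z^2)/(t^2 + 3*t*z - 10*z^2)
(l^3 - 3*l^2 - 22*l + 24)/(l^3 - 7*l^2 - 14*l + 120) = (l - 1)/(l - 5)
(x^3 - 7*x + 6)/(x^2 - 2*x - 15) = (x^2 - 3*x + 2)/(x - 5)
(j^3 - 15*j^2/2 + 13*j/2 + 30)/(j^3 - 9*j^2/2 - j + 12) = (j - 5)/(j - 2)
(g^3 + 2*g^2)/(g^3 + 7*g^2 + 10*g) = g/(g + 5)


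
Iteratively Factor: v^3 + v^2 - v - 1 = (v + 1)*(v^2 - 1) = (v - 1)*(v + 1)*(v + 1)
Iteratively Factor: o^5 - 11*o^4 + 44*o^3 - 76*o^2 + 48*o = (o - 2)*(o^4 - 9*o^3 + 26*o^2 - 24*o) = (o - 2)^2*(o^3 - 7*o^2 + 12*o) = o*(o - 2)^2*(o^2 - 7*o + 12) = o*(o - 3)*(o - 2)^2*(o - 4)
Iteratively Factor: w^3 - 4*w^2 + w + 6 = (w - 3)*(w^2 - w - 2) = (w - 3)*(w - 2)*(w + 1)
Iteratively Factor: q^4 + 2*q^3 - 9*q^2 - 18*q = (q - 3)*(q^3 + 5*q^2 + 6*q) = q*(q - 3)*(q^2 + 5*q + 6) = q*(q - 3)*(q + 2)*(q + 3)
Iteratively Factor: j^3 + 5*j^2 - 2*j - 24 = (j + 4)*(j^2 + j - 6) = (j - 2)*(j + 4)*(j + 3)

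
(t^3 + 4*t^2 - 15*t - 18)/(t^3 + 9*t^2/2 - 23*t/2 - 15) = 2*(t - 3)/(2*t - 5)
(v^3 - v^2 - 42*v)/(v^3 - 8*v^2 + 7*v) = (v + 6)/(v - 1)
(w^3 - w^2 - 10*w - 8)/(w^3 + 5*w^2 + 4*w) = (w^2 - 2*w - 8)/(w*(w + 4))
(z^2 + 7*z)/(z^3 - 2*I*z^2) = (z + 7)/(z*(z - 2*I))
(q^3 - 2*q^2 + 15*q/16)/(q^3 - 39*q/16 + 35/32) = 2*q*(4*q - 3)/(8*q^2 + 10*q - 7)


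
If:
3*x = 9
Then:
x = 3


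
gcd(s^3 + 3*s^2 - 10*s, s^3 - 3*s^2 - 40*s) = s^2 + 5*s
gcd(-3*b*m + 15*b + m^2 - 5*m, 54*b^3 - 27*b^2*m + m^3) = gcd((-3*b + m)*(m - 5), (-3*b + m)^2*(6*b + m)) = 3*b - m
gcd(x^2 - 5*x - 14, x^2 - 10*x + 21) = x - 7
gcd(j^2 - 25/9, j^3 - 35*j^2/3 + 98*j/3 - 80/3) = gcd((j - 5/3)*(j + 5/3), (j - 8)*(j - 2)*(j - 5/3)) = j - 5/3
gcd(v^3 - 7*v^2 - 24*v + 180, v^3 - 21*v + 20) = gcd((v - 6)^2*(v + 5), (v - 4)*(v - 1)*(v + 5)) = v + 5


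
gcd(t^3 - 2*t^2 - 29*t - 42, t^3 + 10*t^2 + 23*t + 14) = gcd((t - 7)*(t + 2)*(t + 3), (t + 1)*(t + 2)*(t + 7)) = t + 2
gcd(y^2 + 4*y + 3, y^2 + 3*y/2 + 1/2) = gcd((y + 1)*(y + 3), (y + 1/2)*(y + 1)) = y + 1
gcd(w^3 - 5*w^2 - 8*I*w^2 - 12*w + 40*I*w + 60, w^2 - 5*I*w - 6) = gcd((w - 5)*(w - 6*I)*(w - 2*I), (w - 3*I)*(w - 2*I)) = w - 2*I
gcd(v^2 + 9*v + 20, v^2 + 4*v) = v + 4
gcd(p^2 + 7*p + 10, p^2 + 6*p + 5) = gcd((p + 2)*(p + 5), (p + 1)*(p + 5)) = p + 5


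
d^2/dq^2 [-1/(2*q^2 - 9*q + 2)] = 2*(4*q^2 - 18*q - (4*q - 9)^2 + 4)/(2*q^2 - 9*q + 2)^3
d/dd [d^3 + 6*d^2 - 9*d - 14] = 3*d^2 + 12*d - 9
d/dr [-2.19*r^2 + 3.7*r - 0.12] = 3.7 - 4.38*r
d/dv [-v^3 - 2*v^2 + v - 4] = -3*v^2 - 4*v + 1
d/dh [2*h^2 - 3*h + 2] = 4*h - 3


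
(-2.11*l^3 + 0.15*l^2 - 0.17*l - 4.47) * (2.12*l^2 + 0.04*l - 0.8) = -4.4732*l^5 + 0.2336*l^4 + 1.3336*l^3 - 9.6032*l^2 - 0.0428*l + 3.576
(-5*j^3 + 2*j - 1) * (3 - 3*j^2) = 15*j^5 - 21*j^3 + 3*j^2 + 6*j - 3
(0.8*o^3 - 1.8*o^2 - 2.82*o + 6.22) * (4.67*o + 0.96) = 3.736*o^4 - 7.638*o^3 - 14.8974*o^2 + 26.3402*o + 5.9712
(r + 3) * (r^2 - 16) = r^3 + 3*r^2 - 16*r - 48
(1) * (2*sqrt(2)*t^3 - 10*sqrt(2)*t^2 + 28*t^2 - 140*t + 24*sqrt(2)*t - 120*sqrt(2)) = 2*sqrt(2)*t^3 - 10*sqrt(2)*t^2 + 28*t^2 - 140*t + 24*sqrt(2)*t - 120*sqrt(2)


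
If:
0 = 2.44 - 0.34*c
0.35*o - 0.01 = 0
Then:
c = 7.18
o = 0.03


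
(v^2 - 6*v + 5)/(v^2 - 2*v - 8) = (-v^2 + 6*v - 5)/(-v^2 + 2*v + 8)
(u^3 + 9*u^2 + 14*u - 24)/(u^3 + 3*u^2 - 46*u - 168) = (u - 1)/(u - 7)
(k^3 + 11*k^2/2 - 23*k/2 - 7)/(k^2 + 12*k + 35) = (k^2 - 3*k/2 - 1)/(k + 5)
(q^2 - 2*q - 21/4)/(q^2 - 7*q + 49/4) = (2*q + 3)/(2*q - 7)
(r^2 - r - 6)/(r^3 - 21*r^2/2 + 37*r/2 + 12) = 2*(r + 2)/(2*r^2 - 15*r - 8)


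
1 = 1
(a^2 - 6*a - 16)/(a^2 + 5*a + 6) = (a - 8)/(a + 3)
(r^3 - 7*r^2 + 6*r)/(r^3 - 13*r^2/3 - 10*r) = 3*(r - 1)/(3*r + 5)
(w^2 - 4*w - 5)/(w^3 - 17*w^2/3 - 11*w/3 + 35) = 3*(w + 1)/(3*w^2 - 2*w - 21)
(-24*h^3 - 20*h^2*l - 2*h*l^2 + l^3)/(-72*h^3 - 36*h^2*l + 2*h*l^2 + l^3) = (2*h + l)/(6*h + l)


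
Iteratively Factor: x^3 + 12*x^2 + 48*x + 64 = (x + 4)*(x^2 + 8*x + 16) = (x + 4)^2*(x + 4)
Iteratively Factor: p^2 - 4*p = (p)*(p - 4)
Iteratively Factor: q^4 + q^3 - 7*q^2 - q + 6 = (q - 1)*(q^3 + 2*q^2 - 5*q - 6) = (q - 1)*(q + 3)*(q^2 - q - 2) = (q - 2)*(q - 1)*(q + 3)*(q + 1)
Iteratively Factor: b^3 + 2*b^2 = (b)*(b^2 + 2*b) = b^2*(b + 2)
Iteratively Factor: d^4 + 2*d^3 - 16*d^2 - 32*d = (d + 4)*(d^3 - 2*d^2 - 8*d) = (d - 4)*(d + 4)*(d^2 + 2*d) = d*(d - 4)*(d + 4)*(d + 2)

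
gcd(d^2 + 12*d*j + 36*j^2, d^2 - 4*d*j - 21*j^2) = 1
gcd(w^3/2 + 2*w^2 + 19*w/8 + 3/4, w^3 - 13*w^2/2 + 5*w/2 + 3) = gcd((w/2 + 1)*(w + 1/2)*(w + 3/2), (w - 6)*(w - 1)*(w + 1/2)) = w + 1/2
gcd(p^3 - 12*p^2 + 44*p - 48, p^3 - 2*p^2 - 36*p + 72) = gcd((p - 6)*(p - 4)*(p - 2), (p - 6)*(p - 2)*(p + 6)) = p^2 - 8*p + 12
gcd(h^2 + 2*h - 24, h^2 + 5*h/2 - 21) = h + 6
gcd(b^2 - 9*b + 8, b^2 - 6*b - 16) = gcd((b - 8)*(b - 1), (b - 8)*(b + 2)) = b - 8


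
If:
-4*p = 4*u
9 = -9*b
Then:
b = -1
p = -u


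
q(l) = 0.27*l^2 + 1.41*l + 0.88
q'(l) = 0.54*l + 1.41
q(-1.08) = -0.33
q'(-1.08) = 0.83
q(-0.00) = 0.88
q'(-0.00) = 1.41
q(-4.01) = -0.43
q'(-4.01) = -0.76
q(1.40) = 3.38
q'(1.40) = 2.17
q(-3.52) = -0.74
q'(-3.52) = -0.49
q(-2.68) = -0.96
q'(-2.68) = -0.04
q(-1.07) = -0.32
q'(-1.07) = 0.83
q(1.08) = 2.72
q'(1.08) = 1.99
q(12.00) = 56.68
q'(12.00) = 7.89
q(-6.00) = 2.14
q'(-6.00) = -1.83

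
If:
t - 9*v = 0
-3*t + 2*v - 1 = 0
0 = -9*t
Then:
No Solution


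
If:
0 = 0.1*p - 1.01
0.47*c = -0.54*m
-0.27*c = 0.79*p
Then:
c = -29.55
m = 25.72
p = 10.10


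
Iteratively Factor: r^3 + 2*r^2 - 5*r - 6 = (r + 1)*(r^2 + r - 6) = (r + 1)*(r + 3)*(r - 2)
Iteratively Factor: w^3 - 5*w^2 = (w - 5)*(w^2) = w*(w - 5)*(w)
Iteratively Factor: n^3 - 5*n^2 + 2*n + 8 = (n - 4)*(n^2 - n - 2) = (n - 4)*(n + 1)*(n - 2)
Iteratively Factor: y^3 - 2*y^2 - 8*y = (y)*(y^2 - 2*y - 8) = y*(y + 2)*(y - 4)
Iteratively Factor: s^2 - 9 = (s + 3)*(s - 3)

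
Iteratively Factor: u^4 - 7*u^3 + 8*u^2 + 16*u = (u - 4)*(u^3 - 3*u^2 - 4*u) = (u - 4)^2*(u^2 + u) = (u - 4)^2*(u + 1)*(u)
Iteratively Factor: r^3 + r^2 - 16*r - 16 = (r + 4)*(r^2 - 3*r - 4) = (r - 4)*(r + 4)*(r + 1)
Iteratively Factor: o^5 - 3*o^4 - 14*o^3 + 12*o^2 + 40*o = (o - 5)*(o^4 + 2*o^3 - 4*o^2 - 8*o) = o*(o - 5)*(o^3 + 2*o^2 - 4*o - 8) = o*(o - 5)*(o - 2)*(o^2 + 4*o + 4) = o*(o - 5)*(o - 2)*(o + 2)*(o + 2)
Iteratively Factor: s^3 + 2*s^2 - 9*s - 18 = (s + 3)*(s^2 - s - 6) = (s + 2)*(s + 3)*(s - 3)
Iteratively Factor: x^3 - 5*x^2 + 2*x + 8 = (x + 1)*(x^2 - 6*x + 8) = (x - 2)*(x + 1)*(x - 4)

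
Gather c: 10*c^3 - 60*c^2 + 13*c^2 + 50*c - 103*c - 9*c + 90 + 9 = 10*c^3 - 47*c^2 - 62*c + 99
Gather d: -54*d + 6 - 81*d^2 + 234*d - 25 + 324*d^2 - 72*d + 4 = 243*d^2 + 108*d - 15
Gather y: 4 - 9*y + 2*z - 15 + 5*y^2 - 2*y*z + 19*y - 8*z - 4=5*y^2 + y*(10 - 2*z) - 6*z - 15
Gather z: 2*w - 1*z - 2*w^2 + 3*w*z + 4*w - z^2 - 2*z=-2*w^2 + 6*w - z^2 + z*(3*w - 3)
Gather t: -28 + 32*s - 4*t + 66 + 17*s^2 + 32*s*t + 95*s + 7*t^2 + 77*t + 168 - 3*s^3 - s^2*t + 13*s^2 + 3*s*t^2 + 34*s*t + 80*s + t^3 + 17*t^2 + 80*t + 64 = -3*s^3 + 30*s^2 + 207*s + t^3 + t^2*(3*s + 24) + t*(-s^2 + 66*s + 153) + 270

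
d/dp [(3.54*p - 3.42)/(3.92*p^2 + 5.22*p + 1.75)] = (-13.8768*p^2 + 26.8128*p + 24.0474)/(15.3664*p^4 + 40.9248*p^3 + 40.9684*p^2 + 18.27*p + 3.0625)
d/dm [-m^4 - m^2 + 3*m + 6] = -4*m^3 - 2*m + 3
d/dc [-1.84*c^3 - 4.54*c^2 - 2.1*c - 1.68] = -5.52*c^2 - 9.08*c - 2.1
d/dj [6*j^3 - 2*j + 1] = 18*j^2 - 2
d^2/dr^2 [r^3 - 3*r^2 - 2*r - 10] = 6*r - 6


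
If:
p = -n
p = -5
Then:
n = 5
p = -5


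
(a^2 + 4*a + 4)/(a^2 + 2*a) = (a + 2)/a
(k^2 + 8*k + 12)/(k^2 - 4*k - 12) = (k + 6)/(k - 6)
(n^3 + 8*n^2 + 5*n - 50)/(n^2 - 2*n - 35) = (n^2 + 3*n - 10)/(n - 7)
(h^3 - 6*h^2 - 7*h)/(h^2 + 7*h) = (h^2 - 6*h - 7)/(h + 7)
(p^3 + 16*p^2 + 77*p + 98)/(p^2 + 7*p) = p + 9 + 14/p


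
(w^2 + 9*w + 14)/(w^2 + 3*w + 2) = (w + 7)/(w + 1)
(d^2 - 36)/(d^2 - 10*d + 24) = (d + 6)/(d - 4)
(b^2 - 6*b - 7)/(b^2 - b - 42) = (b + 1)/(b + 6)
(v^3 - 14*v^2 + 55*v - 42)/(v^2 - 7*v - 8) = (-v^3 + 14*v^2 - 55*v + 42)/(-v^2 + 7*v + 8)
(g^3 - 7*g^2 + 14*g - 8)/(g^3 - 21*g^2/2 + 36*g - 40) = 2*(g^2 - 3*g + 2)/(2*g^2 - 13*g + 20)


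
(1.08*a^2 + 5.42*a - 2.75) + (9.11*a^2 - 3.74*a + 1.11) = 10.19*a^2 + 1.68*a - 1.64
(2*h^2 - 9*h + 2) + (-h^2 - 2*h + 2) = h^2 - 11*h + 4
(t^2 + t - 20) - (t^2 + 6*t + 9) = -5*t - 29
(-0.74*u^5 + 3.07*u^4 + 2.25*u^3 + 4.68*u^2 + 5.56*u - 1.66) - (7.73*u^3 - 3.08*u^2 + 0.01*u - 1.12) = -0.74*u^5 + 3.07*u^4 - 5.48*u^3 + 7.76*u^2 + 5.55*u - 0.54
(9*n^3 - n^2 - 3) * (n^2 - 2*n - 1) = 9*n^5 - 19*n^4 - 7*n^3 - 2*n^2 + 6*n + 3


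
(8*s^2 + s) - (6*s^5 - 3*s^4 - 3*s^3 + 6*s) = -6*s^5 + 3*s^4 + 3*s^3 + 8*s^2 - 5*s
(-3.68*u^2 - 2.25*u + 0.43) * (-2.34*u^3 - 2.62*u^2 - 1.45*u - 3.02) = 8.6112*u^5 + 14.9066*u^4 + 10.2248*u^3 + 13.2495*u^2 + 6.1715*u - 1.2986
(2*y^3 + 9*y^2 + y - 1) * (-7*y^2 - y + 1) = -14*y^5 - 65*y^4 - 14*y^3 + 15*y^2 + 2*y - 1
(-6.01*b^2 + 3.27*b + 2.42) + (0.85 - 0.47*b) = -6.01*b^2 + 2.8*b + 3.27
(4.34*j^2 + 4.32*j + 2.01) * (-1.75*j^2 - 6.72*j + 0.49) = -7.595*j^4 - 36.7248*j^3 - 30.4213*j^2 - 11.3904*j + 0.9849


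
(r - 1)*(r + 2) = r^2 + r - 2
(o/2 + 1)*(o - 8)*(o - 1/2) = o^3/2 - 13*o^2/4 - 13*o/2 + 4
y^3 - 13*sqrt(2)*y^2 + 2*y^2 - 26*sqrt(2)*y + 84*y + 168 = (y + 2)*(y - 7*sqrt(2))*(y - 6*sqrt(2))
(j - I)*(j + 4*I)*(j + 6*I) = j^3 + 9*I*j^2 - 14*j + 24*I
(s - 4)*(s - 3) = s^2 - 7*s + 12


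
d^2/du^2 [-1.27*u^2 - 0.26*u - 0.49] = -2.54000000000000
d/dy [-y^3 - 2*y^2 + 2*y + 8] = -3*y^2 - 4*y + 2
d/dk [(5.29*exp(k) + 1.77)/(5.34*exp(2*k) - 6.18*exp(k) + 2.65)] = (-28.2486*exp(2*k) - 18.9036*exp(k) + 24.9571)*exp(k)/(28.5156*exp(4*k) - 66.0024*exp(3*k) + 66.4944*exp(2*k) - 32.754*exp(k) + 7.0225)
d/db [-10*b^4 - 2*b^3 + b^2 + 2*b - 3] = -40*b^3 - 6*b^2 + 2*b + 2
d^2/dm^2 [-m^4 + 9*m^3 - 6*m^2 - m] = -12*m^2 + 54*m - 12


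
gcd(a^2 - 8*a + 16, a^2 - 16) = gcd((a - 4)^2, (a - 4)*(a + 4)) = a - 4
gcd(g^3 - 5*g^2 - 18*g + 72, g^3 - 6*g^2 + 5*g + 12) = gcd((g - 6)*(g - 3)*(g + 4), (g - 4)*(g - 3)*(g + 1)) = g - 3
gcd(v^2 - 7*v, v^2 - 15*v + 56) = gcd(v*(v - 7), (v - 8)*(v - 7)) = v - 7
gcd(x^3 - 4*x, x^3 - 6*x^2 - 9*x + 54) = 1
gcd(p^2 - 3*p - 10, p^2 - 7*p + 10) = p - 5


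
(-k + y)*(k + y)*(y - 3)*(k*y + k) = -k^3*y^2 + 2*k^3*y + 3*k^3 + k*y^4 - 2*k*y^3 - 3*k*y^2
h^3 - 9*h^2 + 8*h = h*(h - 8)*(h - 1)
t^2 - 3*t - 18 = (t - 6)*(t + 3)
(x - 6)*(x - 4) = x^2 - 10*x + 24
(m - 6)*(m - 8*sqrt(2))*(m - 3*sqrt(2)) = m^3 - 11*sqrt(2)*m^2 - 6*m^2 + 48*m + 66*sqrt(2)*m - 288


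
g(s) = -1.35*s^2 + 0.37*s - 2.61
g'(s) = 0.37 - 2.7*s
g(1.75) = -6.10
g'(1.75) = -4.36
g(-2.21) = -10.02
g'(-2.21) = 6.34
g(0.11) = -2.59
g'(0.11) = 0.07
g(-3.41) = -19.57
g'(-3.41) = 9.58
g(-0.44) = -3.03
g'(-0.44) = 1.56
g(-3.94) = -25.02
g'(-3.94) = 11.01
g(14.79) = -292.44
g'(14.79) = -39.56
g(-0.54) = -3.20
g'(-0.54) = 1.83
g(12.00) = -192.57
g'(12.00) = -32.03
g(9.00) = -108.63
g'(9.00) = -23.93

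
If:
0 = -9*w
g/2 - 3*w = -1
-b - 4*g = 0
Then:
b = 8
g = -2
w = 0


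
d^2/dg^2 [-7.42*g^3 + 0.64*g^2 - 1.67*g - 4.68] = 1.28 - 44.52*g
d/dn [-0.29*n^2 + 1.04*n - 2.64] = 1.04 - 0.58*n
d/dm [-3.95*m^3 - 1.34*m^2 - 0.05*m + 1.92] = -11.85*m^2 - 2.68*m - 0.05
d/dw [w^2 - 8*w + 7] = 2*w - 8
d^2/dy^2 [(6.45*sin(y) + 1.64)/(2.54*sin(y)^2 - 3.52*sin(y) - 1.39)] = (-41.61282*sin(y)^5 - 99.990656*sin(y)^4 - 9.41984399999998*sin(y)^3 + 51.561312*sin(y)^2 + 44.218895*sin(y) - 10.89624)/(16.387064*sin(y)^6 - 68.128896*sin(y)^5 + 67.511676*sin(y)^4 + 30.952064*sin(y)^3 - 36.945366*sin(y)^2 - 20.402976*sin(y) - 2.685619)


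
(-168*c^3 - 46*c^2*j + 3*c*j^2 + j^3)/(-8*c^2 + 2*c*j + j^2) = (42*c^2 + c*j - j^2)/(2*c - j)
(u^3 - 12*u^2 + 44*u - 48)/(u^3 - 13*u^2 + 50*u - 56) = (u - 6)/(u - 7)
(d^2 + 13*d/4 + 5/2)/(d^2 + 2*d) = (d + 5/4)/d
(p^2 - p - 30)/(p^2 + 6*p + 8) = (p^2 - p - 30)/(p^2 + 6*p + 8)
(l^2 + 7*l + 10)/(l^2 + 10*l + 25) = (l + 2)/(l + 5)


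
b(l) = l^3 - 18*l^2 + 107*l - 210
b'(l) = 3*l^2 - 36*l + 107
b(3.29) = -17.19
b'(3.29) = 21.03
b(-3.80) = -931.39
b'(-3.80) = 287.12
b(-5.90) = -1673.26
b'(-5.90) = 423.83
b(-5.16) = -1378.77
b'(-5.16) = 372.64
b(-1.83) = -472.22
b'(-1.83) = 182.93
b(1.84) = -67.83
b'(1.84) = 50.92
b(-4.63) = -1190.53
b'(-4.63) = 337.99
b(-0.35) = -249.70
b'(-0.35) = 119.97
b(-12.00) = -5814.00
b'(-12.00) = 971.00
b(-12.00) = -5814.00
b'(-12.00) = 971.00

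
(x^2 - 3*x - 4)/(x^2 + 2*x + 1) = (x - 4)/(x + 1)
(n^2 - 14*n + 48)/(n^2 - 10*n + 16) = (n - 6)/(n - 2)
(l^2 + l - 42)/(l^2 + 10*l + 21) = (l - 6)/(l + 3)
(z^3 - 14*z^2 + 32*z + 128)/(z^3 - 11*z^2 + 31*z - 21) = (z^3 - 14*z^2 + 32*z + 128)/(z^3 - 11*z^2 + 31*z - 21)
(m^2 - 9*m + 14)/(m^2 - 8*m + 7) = (m - 2)/(m - 1)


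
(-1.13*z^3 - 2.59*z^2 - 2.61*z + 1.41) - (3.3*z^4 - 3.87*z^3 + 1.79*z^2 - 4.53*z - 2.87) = -3.3*z^4 + 2.74*z^3 - 4.38*z^2 + 1.92*z + 4.28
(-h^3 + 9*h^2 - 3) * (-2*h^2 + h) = 2*h^5 - 19*h^4 + 9*h^3 + 6*h^2 - 3*h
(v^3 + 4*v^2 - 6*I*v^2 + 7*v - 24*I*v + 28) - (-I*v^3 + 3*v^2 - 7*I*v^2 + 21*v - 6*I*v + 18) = v^3 + I*v^3 + v^2 + I*v^2 - 14*v - 18*I*v + 10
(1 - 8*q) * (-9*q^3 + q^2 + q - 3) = 72*q^4 - 17*q^3 - 7*q^2 + 25*q - 3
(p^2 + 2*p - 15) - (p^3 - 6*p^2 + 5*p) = -p^3 + 7*p^2 - 3*p - 15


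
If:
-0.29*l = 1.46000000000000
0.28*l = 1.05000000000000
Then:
No Solution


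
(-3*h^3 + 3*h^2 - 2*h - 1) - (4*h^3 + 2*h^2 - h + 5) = -7*h^3 + h^2 - h - 6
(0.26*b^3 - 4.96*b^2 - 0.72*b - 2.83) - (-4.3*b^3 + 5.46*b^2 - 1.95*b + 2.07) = 4.56*b^3 - 10.42*b^2 + 1.23*b - 4.9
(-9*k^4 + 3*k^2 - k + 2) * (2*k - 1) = -18*k^5 + 9*k^4 + 6*k^3 - 5*k^2 + 5*k - 2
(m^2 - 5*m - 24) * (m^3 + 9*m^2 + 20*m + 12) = m^5 + 4*m^4 - 49*m^3 - 304*m^2 - 540*m - 288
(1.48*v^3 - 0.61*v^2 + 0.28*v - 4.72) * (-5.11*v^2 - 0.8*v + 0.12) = -7.5628*v^5 + 1.9331*v^4 - 0.7652*v^3 + 23.822*v^2 + 3.8096*v - 0.5664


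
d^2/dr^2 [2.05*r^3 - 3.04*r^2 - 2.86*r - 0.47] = 12.3*r - 6.08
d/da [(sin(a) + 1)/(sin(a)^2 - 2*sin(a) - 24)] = (-2*sin(a) + cos(a)^2 - 23)*cos(a)/((sin(a) - 6)^2*(sin(a) + 4)^2)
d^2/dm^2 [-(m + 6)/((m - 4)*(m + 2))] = 2*(-m^3 - 18*m^2 + 12*m - 56)/(m^6 - 6*m^5 - 12*m^4 + 88*m^3 + 96*m^2 - 384*m - 512)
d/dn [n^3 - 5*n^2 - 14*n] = 3*n^2 - 10*n - 14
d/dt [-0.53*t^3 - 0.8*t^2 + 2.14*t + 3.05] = -1.59*t^2 - 1.6*t + 2.14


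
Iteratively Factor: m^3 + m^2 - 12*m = (m - 3)*(m^2 + 4*m) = m*(m - 3)*(m + 4)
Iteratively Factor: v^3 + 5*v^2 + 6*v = (v)*(v^2 + 5*v + 6) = v*(v + 3)*(v + 2)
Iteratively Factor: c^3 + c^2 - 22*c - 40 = (c + 2)*(c^2 - c - 20) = (c - 5)*(c + 2)*(c + 4)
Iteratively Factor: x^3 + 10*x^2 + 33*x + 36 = (x + 3)*(x^2 + 7*x + 12) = (x + 3)^2*(x + 4)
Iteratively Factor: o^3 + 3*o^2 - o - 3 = (o + 3)*(o^2 - 1) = (o + 1)*(o + 3)*(o - 1)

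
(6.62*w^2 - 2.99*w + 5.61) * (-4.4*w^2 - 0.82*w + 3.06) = -29.128*w^4 + 7.7276*w^3 - 1.975*w^2 - 13.7496*w + 17.1666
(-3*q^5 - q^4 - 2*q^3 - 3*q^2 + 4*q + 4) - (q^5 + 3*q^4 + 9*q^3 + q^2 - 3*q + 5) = -4*q^5 - 4*q^4 - 11*q^3 - 4*q^2 + 7*q - 1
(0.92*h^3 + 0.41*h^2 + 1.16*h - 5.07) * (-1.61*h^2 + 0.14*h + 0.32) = -1.4812*h^5 - 0.5313*h^4 - 1.5158*h^3 + 8.4563*h^2 - 0.3386*h - 1.6224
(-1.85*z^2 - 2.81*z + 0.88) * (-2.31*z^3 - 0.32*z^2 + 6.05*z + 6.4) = 4.2735*z^5 + 7.0831*z^4 - 12.3261*z^3 - 29.1221*z^2 - 12.66*z + 5.632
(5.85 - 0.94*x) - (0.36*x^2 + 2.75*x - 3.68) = -0.36*x^2 - 3.69*x + 9.53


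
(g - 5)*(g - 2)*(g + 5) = g^3 - 2*g^2 - 25*g + 50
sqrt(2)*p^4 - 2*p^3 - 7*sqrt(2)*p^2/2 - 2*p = p*(p - 2*sqrt(2))*(p + sqrt(2)/2)*(sqrt(2)*p + 1)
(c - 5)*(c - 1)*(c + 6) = c^3 - 31*c + 30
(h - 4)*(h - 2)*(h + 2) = h^3 - 4*h^2 - 4*h + 16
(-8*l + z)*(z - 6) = -8*l*z + 48*l + z^2 - 6*z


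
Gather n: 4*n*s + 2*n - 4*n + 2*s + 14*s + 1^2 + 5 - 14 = n*(4*s - 2) + 16*s - 8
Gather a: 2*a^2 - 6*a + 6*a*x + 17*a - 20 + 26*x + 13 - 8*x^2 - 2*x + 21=2*a^2 + a*(6*x + 11) - 8*x^2 + 24*x + 14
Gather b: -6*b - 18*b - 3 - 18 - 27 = -24*b - 48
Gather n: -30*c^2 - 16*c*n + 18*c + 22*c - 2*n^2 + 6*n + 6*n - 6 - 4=-30*c^2 + 40*c - 2*n^2 + n*(12 - 16*c) - 10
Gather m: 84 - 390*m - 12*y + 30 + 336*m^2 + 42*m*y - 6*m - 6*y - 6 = 336*m^2 + m*(42*y - 396) - 18*y + 108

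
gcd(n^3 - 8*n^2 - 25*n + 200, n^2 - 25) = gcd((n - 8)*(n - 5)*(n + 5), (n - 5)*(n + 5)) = n^2 - 25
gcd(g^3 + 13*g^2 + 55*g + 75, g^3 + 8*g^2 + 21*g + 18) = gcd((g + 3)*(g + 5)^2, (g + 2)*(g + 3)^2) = g + 3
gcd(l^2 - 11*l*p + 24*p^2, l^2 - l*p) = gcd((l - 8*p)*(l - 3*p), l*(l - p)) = 1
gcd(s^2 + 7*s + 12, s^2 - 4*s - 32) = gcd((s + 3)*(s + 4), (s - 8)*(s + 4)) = s + 4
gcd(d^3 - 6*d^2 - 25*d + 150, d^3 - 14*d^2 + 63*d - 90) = d^2 - 11*d + 30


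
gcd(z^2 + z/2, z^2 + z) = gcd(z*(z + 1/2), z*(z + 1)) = z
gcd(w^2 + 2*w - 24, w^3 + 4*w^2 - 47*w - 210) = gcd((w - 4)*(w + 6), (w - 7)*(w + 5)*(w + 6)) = w + 6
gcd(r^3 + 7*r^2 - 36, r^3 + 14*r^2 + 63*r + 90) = r^2 + 9*r + 18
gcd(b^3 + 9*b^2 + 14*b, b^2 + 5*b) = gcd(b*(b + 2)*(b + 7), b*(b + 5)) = b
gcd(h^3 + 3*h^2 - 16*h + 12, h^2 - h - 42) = h + 6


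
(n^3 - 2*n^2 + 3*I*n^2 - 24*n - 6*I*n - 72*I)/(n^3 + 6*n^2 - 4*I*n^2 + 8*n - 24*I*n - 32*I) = (n^2 + n*(-6 + 3*I) - 18*I)/(n^2 + n*(2 - 4*I) - 8*I)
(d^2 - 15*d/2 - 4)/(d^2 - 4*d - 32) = (d + 1/2)/(d + 4)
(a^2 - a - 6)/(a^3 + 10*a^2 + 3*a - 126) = (a + 2)/(a^2 + 13*a + 42)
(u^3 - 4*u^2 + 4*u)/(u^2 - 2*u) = u - 2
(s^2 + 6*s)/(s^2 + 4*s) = (s + 6)/(s + 4)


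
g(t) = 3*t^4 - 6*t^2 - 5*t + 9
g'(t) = 12*t^3 - 12*t - 5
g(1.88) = 15.87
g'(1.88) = 52.18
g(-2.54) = 107.86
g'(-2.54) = -171.16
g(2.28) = 47.48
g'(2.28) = 109.87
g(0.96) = 1.22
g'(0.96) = -5.90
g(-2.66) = 130.04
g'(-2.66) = -198.93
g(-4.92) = 1646.21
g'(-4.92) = -1375.11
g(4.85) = 1503.54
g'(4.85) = 1305.81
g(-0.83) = 10.44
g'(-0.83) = -1.90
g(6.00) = 3651.00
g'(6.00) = 2515.00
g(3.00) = 183.00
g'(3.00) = 283.00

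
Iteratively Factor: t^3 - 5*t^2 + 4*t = (t - 1)*(t^2 - 4*t) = t*(t - 1)*(t - 4)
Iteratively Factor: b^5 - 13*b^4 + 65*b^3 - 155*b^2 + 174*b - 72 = (b - 3)*(b^4 - 10*b^3 + 35*b^2 - 50*b + 24) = (b - 3)*(b - 2)*(b^3 - 8*b^2 + 19*b - 12) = (b - 4)*(b - 3)*(b - 2)*(b^2 - 4*b + 3) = (b - 4)*(b - 3)^2*(b - 2)*(b - 1)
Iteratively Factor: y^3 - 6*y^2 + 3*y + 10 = (y + 1)*(y^2 - 7*y + 10) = (y - 2)*(y + 1)*(y - 5)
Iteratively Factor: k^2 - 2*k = (k - 2)*(k)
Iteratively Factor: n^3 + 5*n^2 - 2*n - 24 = (n + 3)*(n^2 + 2*n - 8) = (n + 3)*(n + 4)*(n - 2)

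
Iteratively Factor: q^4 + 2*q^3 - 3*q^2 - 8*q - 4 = (q - 2)*(q^3 + 4*q^2 + 5*q + 2) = (q - 2)*(q + 1)*(q^2 + 3*q + 2) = (q - 2)*(q + 1)*(q + 2)*(q + 1)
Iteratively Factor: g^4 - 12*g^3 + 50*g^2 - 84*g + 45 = (g - 3)*(g^3 - 9*g^2 + 23*g - 15) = (g - 3)^2*(g^2 - 6*g + 5) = (g - 3)^2*(g - 1)*(g - 5)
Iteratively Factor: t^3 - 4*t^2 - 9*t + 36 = (t - 3)*(t^2 - t - 12) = (t - 3)*(t + 3)*(t - 4)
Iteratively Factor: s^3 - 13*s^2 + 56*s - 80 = (s - 4)*(s^2 - 9*s + 20) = (s - 5)*(s - 4)*(s - 4)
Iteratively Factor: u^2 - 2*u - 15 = (u - 5)*(u + 3)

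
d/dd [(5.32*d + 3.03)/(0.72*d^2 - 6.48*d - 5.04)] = (3.8304*d^2 - 34.4736*d - (1.44*d - 6.48)*(5.32*d + 3.03) - 26.8128)/(-0.72*d^2 + 6.48*d + 5.04)^2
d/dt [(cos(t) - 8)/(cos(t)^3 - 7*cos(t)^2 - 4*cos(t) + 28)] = (227*cos(t) - 31*cos(2*t) + cos(3*t) - 23)*sin(t)/(2*(cos(t)^3 - 7*cos(t)^2 - 4*cos(t) + 28)^2)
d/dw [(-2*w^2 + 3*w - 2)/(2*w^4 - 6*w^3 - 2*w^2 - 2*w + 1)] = (8*w^5 - 30*w^4 + 52*w^3 - 26*w^2 - 12*w - 1)/(4*w^8 - 24*w^7 + 28*w^6 + 16*w^5 + 32*w^4 - 4*w^3 - 4*w + 1)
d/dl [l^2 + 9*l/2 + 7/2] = 2*l + 9/2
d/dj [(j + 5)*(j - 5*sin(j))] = j - (j + 5)*(5*cos(j) - 1) - 5*sin(j)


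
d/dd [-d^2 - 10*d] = -2*d - 10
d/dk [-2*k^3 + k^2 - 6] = 2*k*(1 - 3*k)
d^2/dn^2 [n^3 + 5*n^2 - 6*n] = 6*n + 10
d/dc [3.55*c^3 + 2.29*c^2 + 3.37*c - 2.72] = 10.65*c^2 + 4.58*c + 3.37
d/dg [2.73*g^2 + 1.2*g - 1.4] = 5.46*g + 1.2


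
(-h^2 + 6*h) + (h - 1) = -h^2 + 7*h - 1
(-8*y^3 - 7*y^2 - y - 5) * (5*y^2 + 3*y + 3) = -40*y^5 - 59*y^4 - 50*y^3 - 49*y^2 - 18*y - 15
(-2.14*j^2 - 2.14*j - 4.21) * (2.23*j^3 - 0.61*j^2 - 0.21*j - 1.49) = -4.7722*j^5 - 3.4668*j^4 - 7.6335*j^3 + 6.2061*j^2 + 4.0727*j + 6.2729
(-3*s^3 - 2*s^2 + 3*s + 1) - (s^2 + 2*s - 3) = -3*s^3 - 3*s^2 + s + 4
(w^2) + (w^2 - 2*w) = 2*w^2 - 2*w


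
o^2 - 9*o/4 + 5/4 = (o - 5/4)*(o - 1)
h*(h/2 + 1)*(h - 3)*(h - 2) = h^4/2 - 3*h^3/2 - 2*h^2 + 6*h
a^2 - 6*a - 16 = (a - 8)*(a + 2)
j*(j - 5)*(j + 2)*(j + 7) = j^4 + 4*j^3 - 31*j^2 - 70*j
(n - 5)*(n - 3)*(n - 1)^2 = n^4 - 10*n^3 + 32*n^2 - 38*n + 15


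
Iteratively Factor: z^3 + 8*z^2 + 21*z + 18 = (z + 2)*(z^2 + 6*z + 9) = (z + 2)*(z + 3)*(z + 3)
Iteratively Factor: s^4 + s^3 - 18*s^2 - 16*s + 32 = (s - 1)*(s^3 + 2*s^2 - 16*s - 32) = (s - 1)*(s + 2)*(s^2 - 16) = (s - 4)*(s - 1)*(s + 2)*(s + 4)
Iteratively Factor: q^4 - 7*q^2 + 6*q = (q - 1)*(q^3 + q^2 - 6*q) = q*(q - 1)*(q^2 + q - 6) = q*(q - 2)*(q - 1)*(q + 3)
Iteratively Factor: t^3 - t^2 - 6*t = (t - 3)*(t^2 + 2*t) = (t - 3)*(t + 2)*(t)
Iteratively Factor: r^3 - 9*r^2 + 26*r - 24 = (r - 3)*(r^2 - 6*r + 8) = (r - 4)*(r - 3)*(r - 2)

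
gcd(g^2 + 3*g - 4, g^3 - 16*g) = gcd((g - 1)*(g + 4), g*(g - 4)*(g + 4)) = g + 4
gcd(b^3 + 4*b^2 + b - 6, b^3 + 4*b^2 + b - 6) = b^3 + 4*b^2 + b - 6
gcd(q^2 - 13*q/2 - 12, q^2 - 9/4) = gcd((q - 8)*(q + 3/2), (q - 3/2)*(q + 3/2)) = q + 3/2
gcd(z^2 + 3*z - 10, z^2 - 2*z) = z - 2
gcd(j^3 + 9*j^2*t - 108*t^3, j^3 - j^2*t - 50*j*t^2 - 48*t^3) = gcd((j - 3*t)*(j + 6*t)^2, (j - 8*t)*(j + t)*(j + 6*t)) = j + 6*t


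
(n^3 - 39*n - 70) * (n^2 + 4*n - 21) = n^5 + 4*n^4 - 60*n^3 - 226*n^2 + 539*n + 1470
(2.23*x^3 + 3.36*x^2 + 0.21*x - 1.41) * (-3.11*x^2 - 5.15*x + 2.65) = -6.9353*x^5 - 21.9341*x^4 - 12.0476*x^3 + 12.2076*x^2 + 7.818*x - 3.7365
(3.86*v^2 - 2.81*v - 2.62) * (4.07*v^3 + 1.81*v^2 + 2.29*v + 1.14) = 15.7102*v^5 - 4.4501*v^4 - 6.9101*v^3 - 6.7767*v^2 - 9.2032*v - 2.9868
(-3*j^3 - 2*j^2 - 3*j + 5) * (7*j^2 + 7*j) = -21*j^5 - 35*j^4 - 35*j^3 + 14*j^2 + 35*j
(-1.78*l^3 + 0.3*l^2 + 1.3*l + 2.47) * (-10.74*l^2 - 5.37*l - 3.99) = 19.1172*l^5 + 6.3366*l^4 - 8.4708*l^3 - 34.7058*l^2 - 18.4509*l - 9.8553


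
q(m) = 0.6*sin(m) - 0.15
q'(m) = 0.6*cos(m)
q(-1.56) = -0.75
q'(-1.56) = 0.01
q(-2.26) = -0.61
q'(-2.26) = -0.38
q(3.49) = -0.35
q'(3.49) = -0.56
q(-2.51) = -0.50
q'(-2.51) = -0.48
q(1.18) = 0.40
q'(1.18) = 0.23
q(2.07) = 0.38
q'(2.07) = -0.29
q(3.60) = -0.42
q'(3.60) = -0.54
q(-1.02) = -0.66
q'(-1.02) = 0.31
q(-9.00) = -0.40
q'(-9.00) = -0.55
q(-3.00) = -0.23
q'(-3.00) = -0.59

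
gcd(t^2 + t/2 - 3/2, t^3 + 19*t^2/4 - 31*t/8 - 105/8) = t + 3/2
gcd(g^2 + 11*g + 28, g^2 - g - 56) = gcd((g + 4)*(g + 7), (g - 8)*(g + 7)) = g + 7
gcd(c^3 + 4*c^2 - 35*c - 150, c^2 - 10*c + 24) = c - 6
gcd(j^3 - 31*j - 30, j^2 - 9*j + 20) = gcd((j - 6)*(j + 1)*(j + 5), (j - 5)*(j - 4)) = 1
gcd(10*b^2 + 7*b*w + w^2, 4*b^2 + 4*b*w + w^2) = 2*b + w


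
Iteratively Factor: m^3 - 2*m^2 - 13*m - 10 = (m - 5)*(m^2 + 3*m + 2) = (m - 5)*(m + 2)*(m + 1)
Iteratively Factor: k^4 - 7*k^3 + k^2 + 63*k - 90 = (k - 2)*(k^3 - 5*k^2 - 9*k + 45) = (k - 3)*(k - 2)*(k^2 - 2*k - 15) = (k - 5)*(k - 3)*(k - 2)*(k + 3)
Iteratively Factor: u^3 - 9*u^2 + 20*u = (u - 4)*(u^2 - 5*u) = (u - 5)*(u - 4)*(u)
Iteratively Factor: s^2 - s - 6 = (s + 2)*(s - 3)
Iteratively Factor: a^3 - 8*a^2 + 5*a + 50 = (a - 5)*(a^2 - 3*a - 10) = (a - 5)*(a + 2)*(a - 5)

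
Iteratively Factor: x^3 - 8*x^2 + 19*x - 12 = (x - 1)*(x^2 - 7*x + 12) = (x - 3)*(x - 1)*(x - 4)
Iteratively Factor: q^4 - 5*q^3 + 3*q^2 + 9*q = (q - 3)*(q^3 - 2*q^2 - 3*q) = q*(q - 3)*(q^2 - 2*q - 3) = q*(q - 3)^2*(q + 1)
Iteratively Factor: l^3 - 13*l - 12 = (l + 1)*(l^2 - l - 12) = (l - 4)*(l + 1)*(l + 3)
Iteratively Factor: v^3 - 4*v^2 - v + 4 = (v + 1)*(v^2 - 5*v + 4) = (v - 1)*(v + 1)*(v - 4)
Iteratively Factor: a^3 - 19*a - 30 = (a + 2)*(a^2 - 2*a - 15) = (a - 5)*(a + 2)*(a + 3)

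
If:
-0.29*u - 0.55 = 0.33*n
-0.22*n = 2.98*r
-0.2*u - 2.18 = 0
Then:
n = 7.91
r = -0.58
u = -10.90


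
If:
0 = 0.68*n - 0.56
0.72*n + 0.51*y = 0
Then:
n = 0.82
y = -1.16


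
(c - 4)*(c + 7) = c^2 + 3*c - 28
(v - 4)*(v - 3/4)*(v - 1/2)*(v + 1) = v^4 - 17*v^3/4 + v^2/8 + 31*v/8 - 3/2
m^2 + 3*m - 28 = (m - 4)*(m + 7)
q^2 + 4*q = q*(q + 4)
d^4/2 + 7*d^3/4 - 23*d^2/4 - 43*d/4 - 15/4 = (d/2 + 1/2)*(d - 3)*(d + 1/2)*(d + 5)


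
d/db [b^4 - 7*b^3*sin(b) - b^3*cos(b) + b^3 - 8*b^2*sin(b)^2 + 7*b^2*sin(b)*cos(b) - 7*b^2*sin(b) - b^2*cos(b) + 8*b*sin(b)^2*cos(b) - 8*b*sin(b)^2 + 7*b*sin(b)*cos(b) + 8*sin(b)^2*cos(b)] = b^3*sin(b) - 7*b^3*cos(b) + 4*b^3 - 20*b^2*sin(b) - 8*b^2*sin(2*b) - 10*b^2*cos(b) + 7*b^2*cos(2*b) + 3*b^2 - 18*b*sin(b) - b*sin(2*b) + 6*b*sin(3*b) + 15*b*cos(2*b) - 2*sqrt(2)*b*cos(b + pi/4) - 8*b - 2*sin(b) + 7*sin(2*b)/2 + 6*sin(3*b) + 2*cos(b) + 4*cos(2*b) - 2*cos(3*b) - 4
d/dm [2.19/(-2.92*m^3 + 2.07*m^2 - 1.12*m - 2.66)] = (19.1844*m^2 - 9.0666*m + 2.4528)/(2.92*m^3 - 2.07*m^2 + 1.12*m + 2.66)^2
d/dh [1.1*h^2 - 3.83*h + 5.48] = 2.2*h - 3.83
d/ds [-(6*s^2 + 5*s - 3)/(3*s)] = -2 - 1/s^2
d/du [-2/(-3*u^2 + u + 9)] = 2*(1 - 6*u)/(-3*u^2 + u + 9)^2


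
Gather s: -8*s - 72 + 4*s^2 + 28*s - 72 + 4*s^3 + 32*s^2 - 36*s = 4*s^3 + 36*s^2 - 16*s - 144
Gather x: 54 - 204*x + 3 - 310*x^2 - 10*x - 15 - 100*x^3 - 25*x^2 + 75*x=-100*x^3 - 335*x^2 - 139*x + 42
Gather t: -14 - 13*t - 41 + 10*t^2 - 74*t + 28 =10*t^2 - 87*t - 27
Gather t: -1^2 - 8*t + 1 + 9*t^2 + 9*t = 9*t^2 + t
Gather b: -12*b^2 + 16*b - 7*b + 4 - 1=-12*b^2 + 9*b + 3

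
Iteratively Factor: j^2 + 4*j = (j)*(j + 4)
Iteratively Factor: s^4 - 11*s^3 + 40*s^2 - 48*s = (s)*(s^3 - 11*s^2 + 40*s - 48) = s*(s - 3)*(s^2 - 8*s + 16) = s*(s - 4)*(s - 3)*(s - 4)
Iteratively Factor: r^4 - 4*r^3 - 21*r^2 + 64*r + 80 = (r + 1)*(r^3 - 5*r^2 - 16*r + 80) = (r - 5)*(r + 1)*(r^2 - 16) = (r - 5)*(r + 1)*(r + 4)*(r - 4)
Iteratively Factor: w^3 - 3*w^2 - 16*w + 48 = (w - 3)*(w^2 - 16) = (w - 3)*(w + 4)*(w - 4)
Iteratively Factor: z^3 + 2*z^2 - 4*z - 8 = (z + 2)*(z^2 - 4) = (z - 2)*(z + 2)*(z + 2)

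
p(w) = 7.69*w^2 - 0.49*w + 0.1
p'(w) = 15.38*w - 0.49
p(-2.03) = 32.78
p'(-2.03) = -31.71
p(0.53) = 2.00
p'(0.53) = 7.66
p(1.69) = 21.24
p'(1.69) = 25.50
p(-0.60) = 3.16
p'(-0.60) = -9.72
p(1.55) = 17.82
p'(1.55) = 23.35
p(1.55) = 17.82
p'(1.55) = 23.35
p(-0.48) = 2.11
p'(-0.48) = -7.87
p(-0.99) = 8.12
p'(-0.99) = -15.72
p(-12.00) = 1113.34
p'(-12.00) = -185.05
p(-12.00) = 1113.34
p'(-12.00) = -185.05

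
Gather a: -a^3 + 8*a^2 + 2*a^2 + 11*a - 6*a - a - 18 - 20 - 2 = -a^3 + 10*a^2 + 4*a - 40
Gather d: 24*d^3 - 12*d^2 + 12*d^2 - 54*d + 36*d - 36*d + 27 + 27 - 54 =24*d^3 - 54*d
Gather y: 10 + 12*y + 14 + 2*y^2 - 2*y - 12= 2*y^2 + 10*y + 12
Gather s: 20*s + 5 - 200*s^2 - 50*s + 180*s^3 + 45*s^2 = 180*s^3 - 155*s^2 - 30*s + 5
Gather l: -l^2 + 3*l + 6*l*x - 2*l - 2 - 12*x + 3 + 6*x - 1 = -l^2 + l*(6*x + 1) - 6*x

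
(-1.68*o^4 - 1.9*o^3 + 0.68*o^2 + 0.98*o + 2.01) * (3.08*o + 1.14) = -5.1744*o^5 - 7.7672*o^4 - 0.0715999999999997*o^3 + 3.7936*o^2 + 7.308*o + 2.2914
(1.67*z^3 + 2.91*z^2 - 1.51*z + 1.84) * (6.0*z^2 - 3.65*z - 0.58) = 10.02*z^5 + 11.3645*z^4 - 20.6501*z^3 + 14.8637*z^2 - 5.8402*z - 1.0672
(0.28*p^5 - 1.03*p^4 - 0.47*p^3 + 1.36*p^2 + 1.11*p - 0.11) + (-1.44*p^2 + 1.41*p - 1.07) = 0.28*p^5 - 1.03*p^4 - 0.47*p^3 - 0.0799999999999998*p^2 + 2.52*p - 1.18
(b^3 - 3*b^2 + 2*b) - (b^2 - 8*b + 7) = b^3 - 4*b^2 + 10*b - 7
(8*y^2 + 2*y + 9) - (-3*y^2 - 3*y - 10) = 11*y^2 + 5*y + 19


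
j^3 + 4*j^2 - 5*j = j*(j - 1)*(j + 5)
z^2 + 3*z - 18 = (z - 3)*(z + 6)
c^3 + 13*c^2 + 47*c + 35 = (c + 1)*(c + 5)*(c + 7)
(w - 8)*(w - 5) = w^2 - 13*w + 40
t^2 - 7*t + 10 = (t - 5)*(t - 2)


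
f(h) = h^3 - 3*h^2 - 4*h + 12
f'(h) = 3*h^2 - 6*h - 4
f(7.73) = 263.71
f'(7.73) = 128.88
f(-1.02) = 11.90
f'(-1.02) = 5.24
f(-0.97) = 12.14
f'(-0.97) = 4.64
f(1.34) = 3.66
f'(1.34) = -6.65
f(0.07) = 11.71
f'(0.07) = -4.41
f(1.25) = 4.27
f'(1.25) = -6.81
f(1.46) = 2.88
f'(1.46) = -6.37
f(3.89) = 9.91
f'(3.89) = 18.06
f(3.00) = 0.00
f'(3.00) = 5.00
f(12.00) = 1260.00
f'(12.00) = 356.00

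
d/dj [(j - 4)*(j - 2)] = 2*j - 6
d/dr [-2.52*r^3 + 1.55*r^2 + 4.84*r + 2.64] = -7.56*r^2 + 3.1*r + 4.84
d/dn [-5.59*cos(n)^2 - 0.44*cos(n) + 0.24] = (11.18*cos(n) + 0.44)*sin(n)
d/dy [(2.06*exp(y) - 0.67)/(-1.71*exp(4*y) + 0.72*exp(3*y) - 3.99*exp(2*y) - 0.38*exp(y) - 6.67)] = (10.5678*exp(4*y) - 7.5492*exp(3*y) + 9.6666*exp(2*y) - 5.3466*exp(y) - 13.9948)*exp(y)/(2.9241*exp(8*y) - 2.4624*exp(7*y) + 14.1642*exp(6*y) - 4.446*exp(5*y) + 38.1843*exp(4*y) - 6.5724*exp(3*y) + 53.371*exp(2*y) + 5.0692*exp(y) + 44.4889)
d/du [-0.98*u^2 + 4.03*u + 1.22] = 4.03 - 1.96*u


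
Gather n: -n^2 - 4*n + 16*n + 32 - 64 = -n^2 + 12*n - 32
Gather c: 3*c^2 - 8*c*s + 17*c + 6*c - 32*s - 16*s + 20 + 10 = 3*c^2 + c*(23 - 8*s) - 48*s + 30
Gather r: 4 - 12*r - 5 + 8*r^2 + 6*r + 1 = 8*r^2 - 6*r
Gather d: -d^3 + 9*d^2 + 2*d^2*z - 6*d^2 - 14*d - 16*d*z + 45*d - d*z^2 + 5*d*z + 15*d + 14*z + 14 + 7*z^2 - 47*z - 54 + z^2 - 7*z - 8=-d^3 + d^2*(2*z + 3) + d*(-z^2 - 11*z + 46) + 8*z^2 - 40*z - 48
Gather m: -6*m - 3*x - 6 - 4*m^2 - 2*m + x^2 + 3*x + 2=-4*m^2 - 8*m + x^2 - 4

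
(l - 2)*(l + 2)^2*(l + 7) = l^4 + 9*l^3 + 10*l^2 - 36*l - 56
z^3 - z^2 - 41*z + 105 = (z - 5)*(z - 3)*(z + 7)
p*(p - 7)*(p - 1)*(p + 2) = p^4 - 6*p^3 - 9*p^2 + 14*p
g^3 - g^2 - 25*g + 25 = (g - 5)*(g - 1)*(g + 5)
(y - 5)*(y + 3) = y^2 - 2*y - 15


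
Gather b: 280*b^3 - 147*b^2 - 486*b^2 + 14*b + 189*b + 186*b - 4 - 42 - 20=280*b^3 - 633*b^2 + 389*b - 66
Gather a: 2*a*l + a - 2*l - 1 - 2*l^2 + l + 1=a*(2*l + 1) - 2*l^2 - l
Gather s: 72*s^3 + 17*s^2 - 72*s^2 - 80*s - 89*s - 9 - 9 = 72*s^3 - 55*s^2 - 169*s - 18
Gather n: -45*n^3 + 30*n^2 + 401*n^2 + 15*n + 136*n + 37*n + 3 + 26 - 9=-45*n^3 + 431*n^2 + 188*n + 20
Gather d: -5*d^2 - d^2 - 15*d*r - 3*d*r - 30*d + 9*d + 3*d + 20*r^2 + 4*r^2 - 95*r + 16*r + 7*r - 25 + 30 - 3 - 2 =-6*d^2 + d*(-18*r - 18) + 24*r^2 - 72*r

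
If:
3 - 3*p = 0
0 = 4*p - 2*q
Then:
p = 1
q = 2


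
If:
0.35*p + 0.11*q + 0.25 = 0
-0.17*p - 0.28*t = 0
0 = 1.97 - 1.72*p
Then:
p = 1.15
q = -5.92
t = -0.70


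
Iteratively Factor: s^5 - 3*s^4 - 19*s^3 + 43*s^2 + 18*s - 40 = (s - 1)*(s^4 - 2*s^3 - 21*s^2 + 22*s + 40) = (s - 1)*(s + 4)*(s^3 - 6*s^2 + 3*s + 10) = (s - 1)*(s + 1)*(s + 4)*(s^2 - 7*s + 10) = (s - 2)*(s - 1)*(s + 1)*(s + 4)*(s - 5)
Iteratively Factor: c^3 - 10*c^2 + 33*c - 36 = (c - 4)*(c^2 - 6*c + 9) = (c - 4)*(c - 3)*(c - 3)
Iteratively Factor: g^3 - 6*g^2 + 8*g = (g - 2)*(g^2 - 4*g) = (g - 4)*(g - 2)*(g)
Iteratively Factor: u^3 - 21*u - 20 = (u + 4)*(u^2 - 4*u - 5) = (u + 1)*(u + 4)*(u - 5)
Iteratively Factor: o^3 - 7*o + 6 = (o - 1)*(o^2 + o - 6) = (o - 2)*(o - 1)*(o + 3)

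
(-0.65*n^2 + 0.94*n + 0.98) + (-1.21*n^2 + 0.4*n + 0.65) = -1.86*n^2 + 1.34*n + 1.63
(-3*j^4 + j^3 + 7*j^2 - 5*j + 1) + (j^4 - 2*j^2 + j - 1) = -2*j^4 + j^3 + 5*j^2 - 4*j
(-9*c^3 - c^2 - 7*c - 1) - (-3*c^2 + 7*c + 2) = -9*c^3 + 2*c^2 - 14*c - 3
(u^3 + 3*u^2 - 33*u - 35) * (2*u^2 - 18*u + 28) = 2*u^5 - 12*u^4 - 92*u^3 + 608*u^2 - 294*u - 980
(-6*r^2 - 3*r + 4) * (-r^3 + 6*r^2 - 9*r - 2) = 6*r^5 - 33*r^4 + 32*r^3 + 63*r^2 - 30*r - 8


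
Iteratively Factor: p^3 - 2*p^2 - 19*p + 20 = (p - 1)*(p^2 - p - 20) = (p - 1)*(p + 4)*(p - 5)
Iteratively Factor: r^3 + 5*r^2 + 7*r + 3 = (r + 3)*(r^2 + 2*r + 1) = (r + 1)*(r + 3)*(r + 1)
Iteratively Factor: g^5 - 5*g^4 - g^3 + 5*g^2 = (g - 5)*(g^4 - g^2) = (g - 5)*(g + 1)*(g^3 - g^2) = g*(g - 5)*(g + 1)*(g^2 - g) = g^2*(g - 5)*(g + 1)*(g - 1)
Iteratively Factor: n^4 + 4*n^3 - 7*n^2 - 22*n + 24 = (n - 1)*(n^3 + 5*n^2 - 2*n - 24) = (n - 2)*(n - 1)*(n^2 + 7*n + 12) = (n - 2)*(n - 1)*(n + 3)*(n + 4)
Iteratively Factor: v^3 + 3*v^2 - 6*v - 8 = (v + 1)*(v^2 + 2*v - 8) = (v + 1)*(v + 4)*(v - 2)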